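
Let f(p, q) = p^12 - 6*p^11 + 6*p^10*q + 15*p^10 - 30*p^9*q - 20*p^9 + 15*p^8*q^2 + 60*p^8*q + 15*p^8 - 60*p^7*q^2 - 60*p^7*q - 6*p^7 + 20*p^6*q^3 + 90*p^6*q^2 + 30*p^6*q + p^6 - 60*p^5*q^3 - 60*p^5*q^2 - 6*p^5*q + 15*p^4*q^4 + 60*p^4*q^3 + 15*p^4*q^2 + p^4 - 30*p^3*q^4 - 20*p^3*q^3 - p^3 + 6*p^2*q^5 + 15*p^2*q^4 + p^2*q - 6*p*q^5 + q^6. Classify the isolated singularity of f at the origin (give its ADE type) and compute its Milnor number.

The Hessian of f at 0 has rank 0. Corank 2; j^3 = -p^2*(p - q) has shape L^2 M (L != M), so D-series; mu = 7 gives D_7.

Type D7, Milnor number mu = 7.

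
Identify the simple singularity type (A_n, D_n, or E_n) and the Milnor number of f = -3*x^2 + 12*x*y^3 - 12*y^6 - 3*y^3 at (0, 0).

Type A_{2}, Milnor number mu = 2.

The Hessian of f at 0 is [[-6, 0], [0, 0]] with rank 1, so corank 1. A Groebner basis of the Jacobian ideal J(f) in C{x,y} is {y^2, x}; counting standard monomials gives mu = 2. Corank 1: A-series; mu = 2 gives A_2.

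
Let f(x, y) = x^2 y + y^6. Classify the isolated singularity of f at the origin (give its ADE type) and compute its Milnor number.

Type D7, Milnor number mu = 7.

The Hessian of f at 0 is [[0, 0], [0, 0]] with rank 0, so corank 2. A Groebner basis of the Jacobian ideal J(f) in C{x,y} is {x^2/6 + y^5, x^3, x*y}; counting standard monomials gives mu = 7. Corank 2; j^3 = x^2*y has shape L^2 M (L != M), so D-series; mu = 7 gives D_7.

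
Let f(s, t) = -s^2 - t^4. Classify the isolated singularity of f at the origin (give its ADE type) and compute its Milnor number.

Type A_3, Milnor number mu = 3.

The Hessian of f at 0 has rank 1. Corank 1: A-series; mu = 3 gives A_3.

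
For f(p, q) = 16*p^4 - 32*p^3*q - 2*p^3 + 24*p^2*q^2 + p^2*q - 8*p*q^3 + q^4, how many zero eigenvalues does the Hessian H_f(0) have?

2

Hessian at 0 has rank 0.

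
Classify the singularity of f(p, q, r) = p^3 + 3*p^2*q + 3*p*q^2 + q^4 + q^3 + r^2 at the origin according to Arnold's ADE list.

The Hessian of f at 0 is [[0, 0, 0], [0, 0, 0], [0, 0, 2]] with rank 1, so corank 2. A Groebner basis of the Jacobian ideal J(f) in C{p,q,r} is {q^3, p^2 + 2*p*q + q^2, r}; counting standard monomials gives mu = 6. Corank 2; j^3 = (p + q)^3 is a perfect cube, so E-series; the 4-jet and mu = 6 give E_6.

E_{6}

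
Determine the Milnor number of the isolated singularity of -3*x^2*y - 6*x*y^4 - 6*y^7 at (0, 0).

8

The Hessian of f at 0 has rank 0. Corank 2; j^3 = -3*x^2*y has shape L^2 M (L != M), so D-series; mu = 8 gives D_8.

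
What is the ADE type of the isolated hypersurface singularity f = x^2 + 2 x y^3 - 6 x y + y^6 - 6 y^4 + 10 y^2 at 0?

The Hessian of f at 0 has rank 2. Corank 0: nondegenerate Morse point, so A_1.

A_1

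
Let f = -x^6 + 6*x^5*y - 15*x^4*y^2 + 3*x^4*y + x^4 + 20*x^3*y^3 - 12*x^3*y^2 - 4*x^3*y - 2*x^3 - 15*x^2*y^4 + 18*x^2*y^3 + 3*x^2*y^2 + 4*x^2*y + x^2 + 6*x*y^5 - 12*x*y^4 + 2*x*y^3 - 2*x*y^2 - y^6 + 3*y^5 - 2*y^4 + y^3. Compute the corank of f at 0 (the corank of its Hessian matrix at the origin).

1

Hessian at 0 has rank 1.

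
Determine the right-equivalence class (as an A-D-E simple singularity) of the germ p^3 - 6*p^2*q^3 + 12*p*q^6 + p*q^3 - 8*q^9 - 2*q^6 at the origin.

E7

The Hessian of f at 0 has rank 0. Corank 2; j^3 = p^3 is a perfect cube, so E-series; the 4-jet and mu = 7 give E_7.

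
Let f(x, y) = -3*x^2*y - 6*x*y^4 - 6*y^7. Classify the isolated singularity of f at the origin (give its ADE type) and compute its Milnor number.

Type D8, Milnor number mu = 8.

The Hessian of f at 0 has rank 0. Corank 2; j^3 = -3*x^2*y has shape L^2 M (L != M), so D-series; mu = 8 gives D_8.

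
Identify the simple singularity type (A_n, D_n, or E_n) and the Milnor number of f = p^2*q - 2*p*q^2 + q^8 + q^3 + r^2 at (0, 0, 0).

Type D9, Milnor number mu = 9.

The Hessian of f at 0 is [[0, 0, 0], [0, 0, 0], [0, 0, 2]] with rank 1, so corank 2. A Groebner basis of the Jacobian ideal J(f) in C{p,q,r} is {p^2/8 + q^7 - q^2/8, p^3 - q^3, p*q - q^2, r}; counting standard monomials gives mu = 9. Corank 2; j^3 = q*(p - q)^2 has shape L^2 M (L != M), so D-series; mu = 9 gives D_9.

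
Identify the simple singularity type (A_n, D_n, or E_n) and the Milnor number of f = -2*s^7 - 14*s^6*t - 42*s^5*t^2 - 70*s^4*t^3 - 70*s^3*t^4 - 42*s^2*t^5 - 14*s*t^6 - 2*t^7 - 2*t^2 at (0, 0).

Type A6, Milnor number mu = 6.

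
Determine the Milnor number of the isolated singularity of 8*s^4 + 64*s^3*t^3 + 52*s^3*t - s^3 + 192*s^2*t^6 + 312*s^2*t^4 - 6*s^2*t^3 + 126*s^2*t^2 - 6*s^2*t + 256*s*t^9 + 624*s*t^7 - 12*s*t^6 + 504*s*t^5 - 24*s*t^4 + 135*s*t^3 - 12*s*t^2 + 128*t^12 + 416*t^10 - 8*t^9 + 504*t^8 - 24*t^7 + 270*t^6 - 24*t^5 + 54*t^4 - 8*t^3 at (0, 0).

The Hessian of f at 0 is [[0, 0], [0, 0]] with rank 0, so corank 2. A Groebner basis of the Jacobian ideal J(f) in C{s,t} is {3*s^2/4 + 3*s*t + t^4 + t^3/4 + 3*t^2, s^3 - 21*s^2/2 - 42*s*t + 9*t^3/2 - 42*t^2, s^2*t + 15*s^2/4 + 15*s*t - 11*t^3/4 + 15*t^2, -s^2 + s*t^2 - 4*s*t + 5*t^3/3 - 4*t^2}; counting standard monomials gives mu = 7. Corank 2; j^3 = -(s + 2*t)^3 is a perfect cube, so E-series; the 4-jet and mu = 7 give E_7.

7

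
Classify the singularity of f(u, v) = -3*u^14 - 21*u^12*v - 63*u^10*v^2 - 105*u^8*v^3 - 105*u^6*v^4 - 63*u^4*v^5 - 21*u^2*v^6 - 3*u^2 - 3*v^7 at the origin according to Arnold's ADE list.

The Hessian of f at 0 is [[-6, 0], [0, 0]] with rank 1, so corank 1. A Groebner basis of the Jacobian ideal J(f) in C{u,v} is {v^6, u}; counting standard monomials gives mu = 6. Corank 1: A-series; mu = 6 gives A_6.

A6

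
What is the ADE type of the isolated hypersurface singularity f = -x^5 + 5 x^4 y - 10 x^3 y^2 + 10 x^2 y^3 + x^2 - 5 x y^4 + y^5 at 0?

A4

The Hessian of f at 0 has rank 1. Corank 1: A-series; mu = 4 gives A_4.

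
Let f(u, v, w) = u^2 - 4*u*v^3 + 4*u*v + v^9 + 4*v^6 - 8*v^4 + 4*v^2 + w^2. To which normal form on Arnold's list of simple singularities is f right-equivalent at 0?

A_8

The Hessian of f at 0 has rank 2. Corank 1: A-series; mu = 8 gives A_8.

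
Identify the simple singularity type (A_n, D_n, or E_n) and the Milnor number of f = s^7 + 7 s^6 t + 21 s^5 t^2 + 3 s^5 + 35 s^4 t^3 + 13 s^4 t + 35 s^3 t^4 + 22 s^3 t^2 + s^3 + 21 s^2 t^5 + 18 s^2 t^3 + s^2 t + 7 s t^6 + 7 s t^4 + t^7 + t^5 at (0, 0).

Type D6, Milnor number mu = 6.

The Hessian of f at 0 has rank 0. Corank 2; j^3 = s^2*(s + t) has shape L^2 M (L != M), so D-series; mu = 6 gives D_6.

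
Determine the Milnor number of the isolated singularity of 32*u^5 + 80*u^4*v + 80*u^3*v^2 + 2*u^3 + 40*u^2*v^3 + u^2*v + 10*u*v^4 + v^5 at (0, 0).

The Hessian of f at 0 has rank 0. Corank 2; j^3 = u^2*(2*u + v) has shape L^2 M (L != M), so D-series; mu = 6 gives D_6.

6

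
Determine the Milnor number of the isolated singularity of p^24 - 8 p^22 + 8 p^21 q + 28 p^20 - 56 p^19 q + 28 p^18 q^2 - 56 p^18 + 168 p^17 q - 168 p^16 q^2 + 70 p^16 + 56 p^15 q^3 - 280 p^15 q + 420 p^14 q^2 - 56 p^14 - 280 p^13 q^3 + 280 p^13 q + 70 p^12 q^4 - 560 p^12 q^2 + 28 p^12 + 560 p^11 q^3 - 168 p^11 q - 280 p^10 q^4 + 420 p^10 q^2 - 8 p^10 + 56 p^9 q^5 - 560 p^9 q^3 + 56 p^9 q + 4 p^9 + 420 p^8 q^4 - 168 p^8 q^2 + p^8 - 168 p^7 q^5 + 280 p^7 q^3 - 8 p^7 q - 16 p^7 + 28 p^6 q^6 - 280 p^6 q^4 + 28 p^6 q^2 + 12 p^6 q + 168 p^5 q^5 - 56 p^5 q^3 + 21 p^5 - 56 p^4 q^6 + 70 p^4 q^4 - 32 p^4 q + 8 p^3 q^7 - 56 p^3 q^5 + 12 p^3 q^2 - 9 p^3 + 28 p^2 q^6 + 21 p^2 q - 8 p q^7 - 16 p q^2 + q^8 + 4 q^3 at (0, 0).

The Hessian of f at 0 has rank 0. Corank 2; j^3 = -(p - q)*(3*p - 2*q)^2 has shape L^2 M (L != M), so D-series; mu = 9 gives D_9.

9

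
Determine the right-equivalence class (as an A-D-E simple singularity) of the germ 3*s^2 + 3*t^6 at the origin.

A_5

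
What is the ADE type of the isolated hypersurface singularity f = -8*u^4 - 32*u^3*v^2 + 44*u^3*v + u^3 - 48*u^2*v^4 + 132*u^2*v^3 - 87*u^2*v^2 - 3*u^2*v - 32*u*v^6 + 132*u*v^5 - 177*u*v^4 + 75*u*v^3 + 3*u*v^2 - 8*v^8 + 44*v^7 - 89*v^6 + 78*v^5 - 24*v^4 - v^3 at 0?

E7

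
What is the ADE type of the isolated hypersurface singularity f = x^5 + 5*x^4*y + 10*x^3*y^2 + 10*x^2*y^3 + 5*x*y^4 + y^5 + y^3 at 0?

E_8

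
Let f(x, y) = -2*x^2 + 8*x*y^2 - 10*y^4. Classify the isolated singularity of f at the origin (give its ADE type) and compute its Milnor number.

The Hessian of f at 0 is [[-4, 0], [0, 0]] with rank 1, so corank 1. A Groebner basis of the Jacobian ideal J(f) in C{x,y} is {x^2, x*y, -x/2 + y^2}; counting standard monomials gives mu = 3. Corank 1: A-series; mu = 3 gives A_3.

Type A_{3}, Milnor number mu = 3.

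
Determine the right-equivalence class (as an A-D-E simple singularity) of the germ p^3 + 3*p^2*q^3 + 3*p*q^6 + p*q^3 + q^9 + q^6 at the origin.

E_7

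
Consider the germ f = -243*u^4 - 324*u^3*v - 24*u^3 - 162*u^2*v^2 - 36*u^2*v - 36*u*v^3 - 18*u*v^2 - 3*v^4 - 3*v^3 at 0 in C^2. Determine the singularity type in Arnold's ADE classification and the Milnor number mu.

Type E_{6}, Milnor number mu = 6.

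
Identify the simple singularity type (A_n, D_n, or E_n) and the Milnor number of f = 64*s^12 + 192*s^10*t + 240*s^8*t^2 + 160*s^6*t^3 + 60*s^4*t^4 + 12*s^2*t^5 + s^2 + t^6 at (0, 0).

Type A_{5}, Milnor number mu = 5.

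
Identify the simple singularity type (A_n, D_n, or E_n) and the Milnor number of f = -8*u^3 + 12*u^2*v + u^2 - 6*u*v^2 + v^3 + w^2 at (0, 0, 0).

The Hessian of f at 0 has rank 2. Corank 1: A-series; mu = 2 gives A_2.

Type A_{2}, Milnor number mu = 2.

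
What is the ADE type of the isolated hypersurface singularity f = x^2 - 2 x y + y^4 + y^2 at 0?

A_{3}

The Hessian of f at 0 has rank 1. Corank 1: A-series; mu = 3 gives A_3.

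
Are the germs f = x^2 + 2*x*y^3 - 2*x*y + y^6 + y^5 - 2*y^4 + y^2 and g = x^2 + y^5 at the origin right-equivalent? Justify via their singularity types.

Yes.

The Hessian of f at 0 has rank 1. Corank 1: A-series; mu = 4 gives A_4. The Hessian of g at 0 has rank 1. Corank 1: A-series; mu = 4 gives A_4. Both have type A_4, hence right-equivalent.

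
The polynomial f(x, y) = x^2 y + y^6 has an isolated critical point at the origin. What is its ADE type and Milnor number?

Type D7, Milnor number mu = 7.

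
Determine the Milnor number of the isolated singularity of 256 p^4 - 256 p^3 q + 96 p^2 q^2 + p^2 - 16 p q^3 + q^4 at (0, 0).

3

The Hessian of f at 0 has rank 1. Corank 1: A-series; mu = 3 gives A_3.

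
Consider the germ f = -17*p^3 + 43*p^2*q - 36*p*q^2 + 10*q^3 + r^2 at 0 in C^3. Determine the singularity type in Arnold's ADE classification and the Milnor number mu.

Type D_{4}, Milnor number mu = 4.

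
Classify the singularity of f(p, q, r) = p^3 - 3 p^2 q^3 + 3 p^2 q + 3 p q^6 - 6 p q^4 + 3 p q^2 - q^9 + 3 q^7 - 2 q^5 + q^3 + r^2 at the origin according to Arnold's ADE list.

E_8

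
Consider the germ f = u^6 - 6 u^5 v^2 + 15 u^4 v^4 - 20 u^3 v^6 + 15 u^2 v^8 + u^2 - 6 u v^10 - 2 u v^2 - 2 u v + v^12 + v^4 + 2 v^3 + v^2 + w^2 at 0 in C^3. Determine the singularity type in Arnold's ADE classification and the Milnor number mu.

Type A5, Milnor number mu = 5.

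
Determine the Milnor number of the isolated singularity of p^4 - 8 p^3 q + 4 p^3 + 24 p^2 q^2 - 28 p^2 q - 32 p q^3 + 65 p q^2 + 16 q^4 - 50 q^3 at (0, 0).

The Hessian of f at 0 has rank 0. Corank 2; j^3 = (p - 2*q)*(2*p - 5*q)^2 has shape L^2 M (L != M), so D-series; mu = 5 gives D_5.

5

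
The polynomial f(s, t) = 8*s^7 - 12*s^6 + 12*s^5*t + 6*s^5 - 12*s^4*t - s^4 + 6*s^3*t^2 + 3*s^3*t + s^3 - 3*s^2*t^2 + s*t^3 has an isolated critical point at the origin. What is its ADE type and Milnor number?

The Hessian of f at 0 has rank 0. Corank 2; j^3 = s^3 is a perfect cube, so E-series; the 4-jet and mu = 7 give E_7.

Type E7, Milnor number mu = 7.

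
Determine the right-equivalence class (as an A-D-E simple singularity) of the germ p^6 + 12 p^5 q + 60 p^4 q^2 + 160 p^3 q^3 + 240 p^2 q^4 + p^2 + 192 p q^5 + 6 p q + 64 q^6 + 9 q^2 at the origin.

The Hessian of f at 0 is [[2, 6], [6, 18]] with rank 1, so corank 1. A Groebner basis of the Jacobian ideal J(f) in C{p,q} is {q^5, p + 3*q}; counting standard monomials gives mu = 5. Corank 1: A-series; mu = 5 gives A_5.

A_5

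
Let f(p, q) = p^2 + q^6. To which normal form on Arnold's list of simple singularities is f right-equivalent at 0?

A_5

The Hessian of f at 0 is [[2, 0], [0, 0]] with rank 1, so corank 1. A Groebner basis of the Jacobian ideal J(f) in C{p,q} is {q^5, p}; counting standard monomials gives mu = 5. Corank 1: A-series; mu = 5 gives A_5.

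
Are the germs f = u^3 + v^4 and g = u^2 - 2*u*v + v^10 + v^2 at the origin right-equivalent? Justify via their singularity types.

No.

The Hessian of f at 0 is [[0, 0], [0, 0]] with rank 0, so corank 2. A Groebner basis of the Jacobian ideal J(f) in C{u,v} is {v^3, u^2}; counting standard monomials gives mu = 6. Corank 2; j^3 = u^3 is a perfect cube, so E-series; the 4-jet and mu = 6 give E_6. The Hessian of g at 0 is [[2, -2], [-2, 2]] with rank 1, so corank 1. A Groebner basis of the Jacobian ideal J(g) in C{u,v} is {v^9, u - v}; counting standard monomials gives mu = 9. Corank 1: A-series; mu = 9 gives A_9. f is E_6 but g is A_9, hence not right-equivalent.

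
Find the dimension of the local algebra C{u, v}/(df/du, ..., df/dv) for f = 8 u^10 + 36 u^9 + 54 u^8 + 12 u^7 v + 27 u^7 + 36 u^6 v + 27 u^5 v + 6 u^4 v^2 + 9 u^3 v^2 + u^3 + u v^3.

The Hessian of f at 0 is [[0, 0], [0, 0]] with rank 0, so corank 2. A Groebner basis of the Jacobian ideal J(f) in C{u,v} is {u^3, u*v^2, 3*u^2 + v^3}; counting standard monomials gives mu = 7. Corank 2; j^3 = u^3 is a perfect cube, so E-series; the 4-jet and mu = 7 give E_7.

7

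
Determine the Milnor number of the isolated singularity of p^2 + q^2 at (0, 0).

1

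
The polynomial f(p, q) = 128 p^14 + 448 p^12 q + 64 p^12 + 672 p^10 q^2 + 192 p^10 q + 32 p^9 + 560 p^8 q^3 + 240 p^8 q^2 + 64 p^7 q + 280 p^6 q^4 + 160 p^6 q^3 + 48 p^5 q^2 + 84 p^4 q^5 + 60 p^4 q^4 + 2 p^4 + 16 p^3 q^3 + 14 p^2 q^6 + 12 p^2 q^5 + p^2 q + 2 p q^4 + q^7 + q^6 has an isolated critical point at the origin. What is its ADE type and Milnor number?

The Hessian of f at 0 has rank 0. Corank 2; j^3 = p^2*q has shape L^2 M (L != M), so D-series; mu = 7 gives D_7.

Type D7, Milnor number mu = 7.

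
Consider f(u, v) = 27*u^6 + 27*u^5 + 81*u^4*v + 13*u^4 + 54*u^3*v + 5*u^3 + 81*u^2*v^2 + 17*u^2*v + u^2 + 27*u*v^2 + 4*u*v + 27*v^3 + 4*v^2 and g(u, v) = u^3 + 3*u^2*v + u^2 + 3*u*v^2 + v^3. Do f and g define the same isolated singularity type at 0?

The Hessian of f at 0 is [[2, 4], [4, 8]] with rank 1, so corank 1. A Groebner basis of the Jacobian ideal J(f) in C{u,v} is {v^2, u + 2*v}; counting standard monomials gives mu = 2. Corank 1: A-series; mu = 2 gives A_2. The Hessian of g at 0 is [[2, 0], [0, 0]] with rank 1, so corank 1. A Groebner basis of the Jacobian ideal J(g) in C{u,v} is {v^2, u}; counting standard monomials gives mu = 2. Corank 1: A-series; mu = 2 gives A_2. Both have type A_2, hence right-equivalent.

Yes.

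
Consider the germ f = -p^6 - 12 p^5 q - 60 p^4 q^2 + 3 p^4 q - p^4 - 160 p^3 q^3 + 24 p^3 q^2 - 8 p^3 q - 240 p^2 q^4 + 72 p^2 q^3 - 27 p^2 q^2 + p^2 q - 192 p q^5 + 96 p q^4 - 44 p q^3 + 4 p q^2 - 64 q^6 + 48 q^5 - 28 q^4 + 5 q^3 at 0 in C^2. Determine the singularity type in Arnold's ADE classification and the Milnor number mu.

The Hessian of f at 0 has rank 0. Corank 2; j^3 = q*(p^2 + 4*p*q + 5*q^2) splits into three distinct lines over C (the quadratic factor has nonzero discriminant), so D_4.

Type D_{4}, Milnor number mu = 4.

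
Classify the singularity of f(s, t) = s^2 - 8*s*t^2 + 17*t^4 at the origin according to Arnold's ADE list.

A3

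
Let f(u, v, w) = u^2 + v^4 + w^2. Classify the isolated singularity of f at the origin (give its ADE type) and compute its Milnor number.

Type A3, Milnor number mu = 3.

The Hessian of f at 0 has rank 2. Corank 1: A-series; mu = 3 gives A_3.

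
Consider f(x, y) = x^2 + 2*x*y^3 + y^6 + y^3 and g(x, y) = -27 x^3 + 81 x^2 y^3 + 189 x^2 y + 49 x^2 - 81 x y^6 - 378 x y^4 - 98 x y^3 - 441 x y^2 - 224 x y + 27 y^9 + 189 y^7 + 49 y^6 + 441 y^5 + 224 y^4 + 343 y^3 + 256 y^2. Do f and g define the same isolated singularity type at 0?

The Hessian of f at 0 has rank 1. Corank 1: A-series; mu = 2 gives A_2. The Hessian of g at 0 has rank 1. Corank 1: A-series; mu = 2 gives A_2. Both have type A_2, hence right-equivalent.

Yes.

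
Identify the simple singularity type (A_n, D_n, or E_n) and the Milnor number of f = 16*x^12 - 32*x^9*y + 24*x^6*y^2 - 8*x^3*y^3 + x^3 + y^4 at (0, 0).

Type E6, Milnor number mu = 6.

The Hessian of f at 0 is [[0, 0], [0, 0]] with rank 0, so corank 2. A Groebner basis of the Jacobian ideal J(f) in C{x,y} is {y^3, x^2}; counting standard monomials gives mu = 6. Corank 2; j^3 = x^3 is a perfect cube, so E-series; the 4-jet and mu = 6 give E_6.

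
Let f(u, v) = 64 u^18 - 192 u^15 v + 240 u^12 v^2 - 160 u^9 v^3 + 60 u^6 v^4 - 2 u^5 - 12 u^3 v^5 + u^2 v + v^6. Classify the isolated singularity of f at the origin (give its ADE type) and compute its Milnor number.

Type D_{7}, Milnor number mu = 7.

The Hessian of f at 0 has rank 0. Corank 2; j^3 = u^2*v has shape L^2 M (L != M), so D-series; mu = 7 gives D_7.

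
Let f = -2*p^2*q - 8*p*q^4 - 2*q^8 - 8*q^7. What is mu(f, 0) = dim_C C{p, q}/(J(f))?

The Hessian of f at 0 has rank 0. Corank 2; j^3 = -2*p^2*q has shape L^2 M (L != M), so D-series; mu = 9 gives D_9.

9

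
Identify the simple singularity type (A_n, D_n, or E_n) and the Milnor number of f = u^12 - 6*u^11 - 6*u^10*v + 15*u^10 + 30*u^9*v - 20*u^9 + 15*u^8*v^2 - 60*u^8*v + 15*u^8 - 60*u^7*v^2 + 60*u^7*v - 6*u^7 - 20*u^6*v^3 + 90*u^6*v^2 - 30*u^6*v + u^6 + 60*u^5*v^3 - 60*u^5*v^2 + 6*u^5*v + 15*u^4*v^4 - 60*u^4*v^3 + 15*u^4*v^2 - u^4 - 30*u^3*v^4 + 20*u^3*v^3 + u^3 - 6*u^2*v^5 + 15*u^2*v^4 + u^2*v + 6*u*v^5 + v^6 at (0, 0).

Type D_{7}, Milnor number mu = 7.

The Hessian of f at 0 has rank 0. Corank 2; j^3 = u^2*(u + v) has shape L^2 M (L != M), so D-series; mu = 7 gives D_7.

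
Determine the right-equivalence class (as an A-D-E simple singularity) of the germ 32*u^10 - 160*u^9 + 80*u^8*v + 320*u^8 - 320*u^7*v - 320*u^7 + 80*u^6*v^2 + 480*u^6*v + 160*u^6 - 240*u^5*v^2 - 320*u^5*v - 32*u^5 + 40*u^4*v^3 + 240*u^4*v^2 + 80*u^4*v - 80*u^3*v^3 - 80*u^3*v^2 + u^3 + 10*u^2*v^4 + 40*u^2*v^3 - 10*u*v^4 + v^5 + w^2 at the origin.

E8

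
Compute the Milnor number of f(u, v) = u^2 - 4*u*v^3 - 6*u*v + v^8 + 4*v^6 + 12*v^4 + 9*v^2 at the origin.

The Hessian of f at 0 has rank 1. Corank 1: A-series; mu = 7 gives A_7.

7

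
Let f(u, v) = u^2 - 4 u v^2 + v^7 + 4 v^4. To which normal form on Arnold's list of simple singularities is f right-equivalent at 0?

A_6

The Hessian of f at 0 has rank 1. Corank 1: A-series; mu = 6 gives A_6.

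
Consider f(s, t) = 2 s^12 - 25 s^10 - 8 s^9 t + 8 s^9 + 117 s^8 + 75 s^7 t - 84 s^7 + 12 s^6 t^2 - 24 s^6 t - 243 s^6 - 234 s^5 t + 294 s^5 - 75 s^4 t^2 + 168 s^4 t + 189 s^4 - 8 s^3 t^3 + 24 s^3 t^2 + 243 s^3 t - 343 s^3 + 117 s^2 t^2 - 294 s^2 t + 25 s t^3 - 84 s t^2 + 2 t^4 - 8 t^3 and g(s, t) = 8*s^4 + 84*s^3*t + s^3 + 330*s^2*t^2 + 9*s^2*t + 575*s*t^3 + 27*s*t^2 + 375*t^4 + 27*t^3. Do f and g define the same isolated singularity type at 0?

The Hessian of f at 0 has rank 0. Corank 2; j^3 = -(7*s + 2*t)^3 is a perfect cube, so E-series; the 4-jet and mu = 7 give E_7. The Hessian of g at 0 has rank 0. Corank 2; j^3 = (s + 3*t)^3 is a perfect cube, so E-series; the 4-jet and mu = 7 give E_7. Both have type E_7, hence right-equivalent.

Yes.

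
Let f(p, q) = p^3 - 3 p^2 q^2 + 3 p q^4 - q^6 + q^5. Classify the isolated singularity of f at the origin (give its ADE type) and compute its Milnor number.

Type E8, Milnor number mu = 8.

The Hessian of f at 0 has rank 0. Corank 2; j^3 = p^3 is a perfect cube, so E-series; the 5-jet and mu = 8 give E_8.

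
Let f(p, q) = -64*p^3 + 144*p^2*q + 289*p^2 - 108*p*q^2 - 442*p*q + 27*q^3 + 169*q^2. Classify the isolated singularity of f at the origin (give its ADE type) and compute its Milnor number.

Type A2, Milnor number mu = 2.

The Hessian of f at 0 is [[578, -442], [-442, 338]] with rank 1, so corank 1. A Groebner basis of the Jacobian ideal J(f) in C{p,q} is {q^2, p - 13*q/17}; counting standard monomials gives mu = 2. Corank 1: A-series; mu = 2 gives A_2.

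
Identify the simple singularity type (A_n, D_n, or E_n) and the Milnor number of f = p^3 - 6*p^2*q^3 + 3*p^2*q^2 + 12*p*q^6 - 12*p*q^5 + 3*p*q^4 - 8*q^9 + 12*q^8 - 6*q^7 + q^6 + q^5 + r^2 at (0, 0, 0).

Type E8, Milnor number mu = 8.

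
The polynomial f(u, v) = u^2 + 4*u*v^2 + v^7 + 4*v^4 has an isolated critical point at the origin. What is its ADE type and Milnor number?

Type A_6, Milnor number mu = 6.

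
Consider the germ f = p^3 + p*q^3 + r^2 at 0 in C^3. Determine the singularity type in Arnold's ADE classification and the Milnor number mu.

Type E_7, Milnor number mu = 7.

The Hessian of f at 0 is [[0, 0, 0], [0, 0, 0], [0, 0, 2]] with rank 1, so corank 2. A Groebner basis of the Jacobian ideal J(f) in C{p,q,r} is {p^3, p*q^2, 3*p^2 + q^3, r}; counting standard monomials gives mu = 7. Corank 2; j^3 = p^3 is a perfect cube, so E-series; the 4-jet and mu = 7 give E_7.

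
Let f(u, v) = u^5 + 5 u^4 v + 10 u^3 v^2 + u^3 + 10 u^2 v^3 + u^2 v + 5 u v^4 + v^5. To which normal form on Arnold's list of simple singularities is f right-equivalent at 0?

The Hessian of f at 0 is [[0, 0], [0, 0]] with rank 0, so corank 2. A Groebner basis of the Jacobian ideal J(f) in C{u,v} is {-u*v/5 + v^4, u*v^2, u^2 + u*v}; counting standard monomials gives mu = 6. Corank 2; j^3 = u^2*(u + v) has shape L^2 M (L != M), so D-series; mu = 6 gives D_6.

D6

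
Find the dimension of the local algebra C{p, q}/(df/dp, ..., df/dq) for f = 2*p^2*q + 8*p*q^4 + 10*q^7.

The Hessian of f at 0 has rank 0. Corank 2; j^3 = 2*p^2*q has shape L^2 M (L != M), so D-series; mu = 8 gives D_8.

8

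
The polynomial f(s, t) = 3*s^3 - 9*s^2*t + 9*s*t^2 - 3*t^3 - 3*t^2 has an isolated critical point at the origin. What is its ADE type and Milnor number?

Type A_{2}, Milnor number mu = 2.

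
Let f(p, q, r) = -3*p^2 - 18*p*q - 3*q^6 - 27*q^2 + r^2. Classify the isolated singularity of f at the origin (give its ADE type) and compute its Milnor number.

The Hessian of f at 0 is [[-6, -18, 0], [-18, -54, 0], [0, 0, 2]] with rank 2, so corank 1. A Groebner basis of the Jacobian ideal J(f) in C{p,q,r} is {q^5, p + 3*q, r}; counting standard monomials gives mu = 5. Corank 1: A-series; mu = 5 gives A_5.

Type A_{5}, Milnor number mu = 5.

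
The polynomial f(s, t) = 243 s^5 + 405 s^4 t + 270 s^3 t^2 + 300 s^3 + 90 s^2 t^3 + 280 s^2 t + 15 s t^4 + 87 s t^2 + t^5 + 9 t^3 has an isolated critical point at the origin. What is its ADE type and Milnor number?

Type D_{6}, Milnor number mu = 6.

The Hessian of f at 0 has rank 0. Corank 2; j^3 = (3*s + t)*(10*s + 3*t)^2 has shape L^2 M (L != M), so D-series; mu = 6 gives D_6.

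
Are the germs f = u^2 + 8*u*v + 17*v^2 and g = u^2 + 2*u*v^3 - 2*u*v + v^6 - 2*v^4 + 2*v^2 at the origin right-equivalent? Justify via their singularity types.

Yes.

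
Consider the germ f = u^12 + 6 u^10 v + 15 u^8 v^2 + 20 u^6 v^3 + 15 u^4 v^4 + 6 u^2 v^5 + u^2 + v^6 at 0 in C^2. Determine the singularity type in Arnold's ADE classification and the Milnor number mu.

Type A5, Milnor number mu = 5.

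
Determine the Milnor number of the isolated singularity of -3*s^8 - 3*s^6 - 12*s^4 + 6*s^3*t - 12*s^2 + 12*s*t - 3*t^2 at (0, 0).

The Hessian of f at 0 is [[-24, 12], [12, -6]] with rank 1, so corank 1. A Groebner basis of the Jacobian ideal J(f) in C{s,t} is {-96*s^2 + 112*s*t + t^4 - 32*t^2, s^3 + 2*s - t, s^2*t + 8*s/3 - t^3/12 - 4*t/3, s*t^2 + 8*s/3 - t^3/3 - 4*t/3}; counting standard monomials gives mu = 7. Corank 1: A-series; mu = 7 gives A_7.

7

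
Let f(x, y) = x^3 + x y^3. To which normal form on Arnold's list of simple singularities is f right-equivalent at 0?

E_7

The Hessian of f at 0 has rank 0. Corank 2; j^3 = x^3 is a perfect cube, so E-series; the 4-jet and mu = 7 give E_7.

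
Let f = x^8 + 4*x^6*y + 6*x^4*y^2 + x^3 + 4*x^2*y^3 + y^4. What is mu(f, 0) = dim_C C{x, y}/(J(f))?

6

The Hessian of f at 0 has rank 0. Corank 2; j^3 = x^3 is a perfect cube, so E-series; the 4-jet and mu = 6 give E_6.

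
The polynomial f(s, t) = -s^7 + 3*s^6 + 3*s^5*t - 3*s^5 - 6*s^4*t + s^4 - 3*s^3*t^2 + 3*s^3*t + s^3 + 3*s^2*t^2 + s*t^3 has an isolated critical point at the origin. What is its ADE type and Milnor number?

Type E7, Milnor number mu = 7.

The Hessian of f at 0 is [[0, 0], [0, 0]] with rank 0, so corank 2. A Groebner basis of the Jacobian ideal J(f) in C{s,t} is {3*s^2 + t^4 + t^3, s^3, s^2*t - s^2 - t^3/3, 2*s^2 + s*t^2 + 2*t^3/3}; counting standard monomials gives mu = 7. Corank 2; j^3 = s^3 is a perfect cube, so E-series; the 4-jet and mu = 7 give E_7.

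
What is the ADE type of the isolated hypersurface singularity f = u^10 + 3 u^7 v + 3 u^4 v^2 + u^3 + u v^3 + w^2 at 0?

The Hessian of f at 0 is [[0, 0, 0], [0, 0, 0], [0, 0, 2]] with rank 1, so corank 2. A Groebner basis of the Jacobian ideal J(f) in C{u,v,w} is {u^3, u*v^2, 3*u^2 + v^3, w}; counting standard monomials gives mu = 7. Corank 2; j^3 = u^3 is a perfect cube, so E-series; the 4-jet and mu = 7 give E_7.

E_{7}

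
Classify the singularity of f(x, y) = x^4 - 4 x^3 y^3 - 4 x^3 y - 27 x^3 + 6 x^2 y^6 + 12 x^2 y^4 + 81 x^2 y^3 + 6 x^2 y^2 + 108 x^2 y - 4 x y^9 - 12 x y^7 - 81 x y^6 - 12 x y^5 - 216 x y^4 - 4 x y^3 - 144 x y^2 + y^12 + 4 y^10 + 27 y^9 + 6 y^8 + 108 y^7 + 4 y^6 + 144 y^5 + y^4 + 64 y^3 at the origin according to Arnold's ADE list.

E6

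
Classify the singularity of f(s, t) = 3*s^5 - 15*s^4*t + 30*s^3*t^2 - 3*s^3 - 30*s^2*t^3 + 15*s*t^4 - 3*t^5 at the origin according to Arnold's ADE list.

E_{8}

The Hessian of f at 0 has rank 0. Corank 2; j^3 = -3*s^3 is a perfect cube, so E-series; the 5-jet and mu = 8 give E_8.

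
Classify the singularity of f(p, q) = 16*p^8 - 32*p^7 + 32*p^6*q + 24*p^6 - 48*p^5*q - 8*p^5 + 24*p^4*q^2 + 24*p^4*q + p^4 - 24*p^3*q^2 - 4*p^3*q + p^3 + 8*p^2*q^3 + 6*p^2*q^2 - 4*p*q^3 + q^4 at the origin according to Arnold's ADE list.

The Hessian of f at 0 has rank 0. Corank 2; j^3 = p^3 is a perfect cube, so E-series; the 4-jet and mu = 6 give E_6.

E6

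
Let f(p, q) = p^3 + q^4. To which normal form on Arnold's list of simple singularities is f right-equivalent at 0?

E_6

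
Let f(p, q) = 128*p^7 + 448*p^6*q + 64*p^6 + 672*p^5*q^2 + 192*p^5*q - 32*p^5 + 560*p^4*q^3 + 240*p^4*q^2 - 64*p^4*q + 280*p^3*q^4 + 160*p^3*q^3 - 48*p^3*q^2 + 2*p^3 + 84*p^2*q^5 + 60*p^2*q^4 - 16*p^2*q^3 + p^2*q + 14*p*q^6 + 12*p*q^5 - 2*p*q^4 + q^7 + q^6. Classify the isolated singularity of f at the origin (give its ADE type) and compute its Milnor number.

Type D7, Milnor number mu = 7.

The Hessian of f at 0 is [[0, 0], [0, 0]] with rank 0, so corank 2. A Groebner basis of the Jacobian ideal J(f) in C{p,q} is {-2*p^2 - p*q + q^4, p^3, p^2*q, p^2/6 + p*q^2}; counting standard monomials gives mu = 7. Corank 2; j^3 = p^2*(2*p + q) has shape L^2 M (L != M), so D-series; mu = 7 gives D_7.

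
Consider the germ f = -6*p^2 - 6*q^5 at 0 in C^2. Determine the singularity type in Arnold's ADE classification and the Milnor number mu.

Type A_{4}, Milnor number mu = 4.

The Hessian of f at 0 is [[-12, 0], [0, 0]] with rank 1, so corank 1. A Groebner basis of the Jacobian ideal J(f) in C{p,q} is {q^4, p}; counting standard monomials gives mu = 4. Corank 1: A-series; mu = 4 gives A_4.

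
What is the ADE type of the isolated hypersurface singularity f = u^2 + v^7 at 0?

The Hessian of f at 0 is [[2, 0], [0, 0]] with rank 1, so corank 1. A Groebner basis of the Jacobian ideal J(f) in C{u,v} is {v^6, u}; counting standard monomials gives mu = 6. Corank 1: A-series; mu = 6 gives A_6.

A_6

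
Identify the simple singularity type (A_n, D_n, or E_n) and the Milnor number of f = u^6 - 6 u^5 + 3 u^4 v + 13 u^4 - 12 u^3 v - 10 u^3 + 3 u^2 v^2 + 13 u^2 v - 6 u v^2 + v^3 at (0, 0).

Type D_{4}, Milnor number mu = 4.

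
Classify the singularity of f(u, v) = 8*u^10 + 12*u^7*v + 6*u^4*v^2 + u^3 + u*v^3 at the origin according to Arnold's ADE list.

The Hessian of f at 0 is [[0, 0], [0, 0]] with rank 0, so corank 2. A Groebner basis of the Jacobian ideal J(f) in C{u,v} is {u^3, u*v^2, 3*u^2 + v^3}; counting standard monomials gives mu = 7. Corank 2; j^3 = u^3 is a perfect cube, so E-series; the 4-jet and mu = 7 give E_7.

E7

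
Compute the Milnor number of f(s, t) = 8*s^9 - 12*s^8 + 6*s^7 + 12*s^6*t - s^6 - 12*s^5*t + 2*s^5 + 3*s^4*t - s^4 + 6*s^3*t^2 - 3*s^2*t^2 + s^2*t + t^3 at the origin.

4

The Hessian of f at 0 is [[0, 0], [0, 0]] with rank 0, so corank 2. A Groebner basis of the Jacobian ideal J(f) in C{s,t} is {t^3, s^2 + 3*t^2, s*t}; counting standard monomials gives mu = 4. Corank 2; j^3 = t*(s^2 + t^2) splits into three distinct lines over C (the quadratic factor has nonzero discriminant), so D_4.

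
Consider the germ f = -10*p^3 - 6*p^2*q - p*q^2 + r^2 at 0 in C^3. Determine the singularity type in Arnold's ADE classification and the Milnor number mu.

Type D_4, Milnor number mu = 4.

The Hessian of f at 0 has rank 1. Corank 2; j^3 = -p*(10*p^2 + 6*p*q + q^2) splits into three distinct lines over C (the quadratic factor has nonzero discriminant), so D_4.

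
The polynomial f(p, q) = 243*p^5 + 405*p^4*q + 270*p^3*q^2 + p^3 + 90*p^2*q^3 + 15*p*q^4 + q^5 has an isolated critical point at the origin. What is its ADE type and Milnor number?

Type E8, Milnor number mu = 8.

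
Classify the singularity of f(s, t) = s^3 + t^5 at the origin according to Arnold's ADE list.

E_{8}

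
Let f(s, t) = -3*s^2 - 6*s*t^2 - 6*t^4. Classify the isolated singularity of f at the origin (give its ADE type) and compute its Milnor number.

Type A_{3}, Milnor number mu = 3.

The Hessian of f at 0 is [[-6, 0], [0, 0]] with rank 1, so corank 1. A Groebner basis of the Jacobian ideal J(f) in C{s,t} is {s^2, s*t, s + t^2}; counting standard monomials gives mu = 3. Corank 1: A-series; mu = 3 gives A_3.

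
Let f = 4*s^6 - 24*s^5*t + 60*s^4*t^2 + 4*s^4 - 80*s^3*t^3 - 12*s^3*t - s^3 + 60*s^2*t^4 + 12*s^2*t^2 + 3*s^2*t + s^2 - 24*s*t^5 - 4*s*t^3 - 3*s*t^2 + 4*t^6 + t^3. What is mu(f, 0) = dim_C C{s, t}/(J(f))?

2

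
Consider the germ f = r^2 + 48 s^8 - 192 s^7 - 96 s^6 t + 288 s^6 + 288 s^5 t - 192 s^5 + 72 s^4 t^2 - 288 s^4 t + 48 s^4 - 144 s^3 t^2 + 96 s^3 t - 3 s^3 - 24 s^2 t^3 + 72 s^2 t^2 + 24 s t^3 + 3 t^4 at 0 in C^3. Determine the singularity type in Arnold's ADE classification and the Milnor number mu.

Type E_{6}, Milnor number mu = 6.

The Hessian of f at 0 has rank 1. Corank 2; j^3 = -3*s^3 is a perfect cube, so E-series; the 4-jet and mu = 6 give E_6.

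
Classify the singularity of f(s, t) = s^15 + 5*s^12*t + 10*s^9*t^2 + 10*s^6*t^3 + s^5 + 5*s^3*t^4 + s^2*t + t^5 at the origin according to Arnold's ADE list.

The Hessian of f at 0 has rank 0. Corank 2; j^3 = s^2*t has shape L^2 M (L != M), so D-series; mu = 6 gives D_6.

D_6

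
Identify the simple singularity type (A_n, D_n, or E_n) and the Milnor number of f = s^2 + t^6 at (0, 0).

Type A_5, Milnor number mu = 5.

The Hessian of f at 0 has rank 1. Corank 1: A-series; mu = 5 gives A_5.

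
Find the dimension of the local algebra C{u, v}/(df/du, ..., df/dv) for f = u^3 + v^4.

6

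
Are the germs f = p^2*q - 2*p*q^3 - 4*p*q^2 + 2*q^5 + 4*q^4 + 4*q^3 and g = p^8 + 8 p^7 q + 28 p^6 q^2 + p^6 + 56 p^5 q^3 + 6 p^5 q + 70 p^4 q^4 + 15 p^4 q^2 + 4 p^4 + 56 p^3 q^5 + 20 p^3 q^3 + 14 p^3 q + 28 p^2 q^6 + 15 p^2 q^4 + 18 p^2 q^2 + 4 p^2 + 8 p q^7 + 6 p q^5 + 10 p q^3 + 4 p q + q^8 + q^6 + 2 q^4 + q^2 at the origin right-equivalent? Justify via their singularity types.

No.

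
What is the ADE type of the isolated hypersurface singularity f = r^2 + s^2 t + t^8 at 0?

D_9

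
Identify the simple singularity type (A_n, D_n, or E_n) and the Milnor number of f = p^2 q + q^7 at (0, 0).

Type D_{8}, Milnor number mu = 8.

The Hessian of f at 0 is [[0, 0], [0, 0]] with rank 0, so corank 2. A Groebner basis of the Jacobian ideal J(f) in C{p,q} is {p^2/7 + q^6, p^3, p*q}; counting standard monomials gives mu = 8. Corank 2; j^3 = p^2*q has shape L^2 M (L != M), so D-series; mu = 8 gives D_8.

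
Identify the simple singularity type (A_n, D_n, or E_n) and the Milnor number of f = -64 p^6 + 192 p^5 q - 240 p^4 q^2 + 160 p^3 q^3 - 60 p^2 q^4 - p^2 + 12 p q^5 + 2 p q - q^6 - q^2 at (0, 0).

Type A5, Milnor number mu = 5.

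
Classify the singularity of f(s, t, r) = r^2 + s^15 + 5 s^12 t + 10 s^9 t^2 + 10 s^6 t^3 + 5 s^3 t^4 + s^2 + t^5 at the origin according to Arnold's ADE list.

A4

The Hessian of f at 0 has rank 2. Corank 1: A-series; mu = 4 gives A_4.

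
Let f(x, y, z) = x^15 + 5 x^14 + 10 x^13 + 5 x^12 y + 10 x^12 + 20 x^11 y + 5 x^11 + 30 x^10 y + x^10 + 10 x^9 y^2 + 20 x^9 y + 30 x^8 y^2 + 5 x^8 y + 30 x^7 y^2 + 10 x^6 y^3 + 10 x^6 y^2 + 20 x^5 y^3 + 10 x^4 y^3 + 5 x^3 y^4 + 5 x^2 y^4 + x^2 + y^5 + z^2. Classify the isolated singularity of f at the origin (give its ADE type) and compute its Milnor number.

The Hessian of f at 0 has rank 2. Corank 1: A-series; mu = 4 gives A_4.

Type A_{4}, Milnor number mu = 4.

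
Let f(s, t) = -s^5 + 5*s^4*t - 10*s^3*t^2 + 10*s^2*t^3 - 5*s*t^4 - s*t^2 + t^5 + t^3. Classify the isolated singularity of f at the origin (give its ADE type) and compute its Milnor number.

Type D6, Milnor number mu = 6.

The Hessian of f at 0 has rank 0. Corank 2; j^3 = -t^2*(s - t) has shape L^2 M (L != M), so D-series; mu = 6 gives D_6.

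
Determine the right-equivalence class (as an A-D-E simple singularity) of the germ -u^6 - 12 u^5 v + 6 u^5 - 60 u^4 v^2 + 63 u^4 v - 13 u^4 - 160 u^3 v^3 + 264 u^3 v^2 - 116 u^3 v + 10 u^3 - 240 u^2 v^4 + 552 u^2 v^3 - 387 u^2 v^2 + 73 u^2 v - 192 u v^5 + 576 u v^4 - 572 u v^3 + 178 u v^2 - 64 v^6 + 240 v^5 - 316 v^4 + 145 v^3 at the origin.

The Hessian of f at 0 is [[0, 0], [0, 0]] with rank 0, so corank 2. A Groebner basis of the Jacobian ideal J(f) in C{u,v} is {v^3, u^2 - 71*v^2/11, u*v + 28*v^2/11}; counting standard monomials gives mu = 4. Corank 2; j^3 = (2*u + 5*v)*(5*u^2 + 24*u*v + 29*v^2) splits into three distinct lines over C (the quadratic factor has nonzero discriminant), so D_4.

D_{4}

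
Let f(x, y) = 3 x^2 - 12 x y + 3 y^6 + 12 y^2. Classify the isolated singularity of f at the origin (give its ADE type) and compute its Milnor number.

The Hessian of f at 0 has rank 1. Corank 1: A-series; mu = 5 gives A_5.

Type A_5, Milnor number mu = 5.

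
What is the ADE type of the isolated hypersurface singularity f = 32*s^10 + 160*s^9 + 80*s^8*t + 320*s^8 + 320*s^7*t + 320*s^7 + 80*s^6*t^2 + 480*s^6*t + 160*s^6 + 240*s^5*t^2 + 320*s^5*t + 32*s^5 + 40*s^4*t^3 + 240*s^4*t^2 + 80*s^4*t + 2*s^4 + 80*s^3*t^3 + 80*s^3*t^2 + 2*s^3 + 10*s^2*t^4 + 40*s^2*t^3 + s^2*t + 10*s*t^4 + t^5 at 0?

D6

The Hessian of f at 0 has rank 0. Corank 2; j^3 = s^2*(2*s + t) has shape L^2 M (L != M), so D-series; mu = 6 gives D_6.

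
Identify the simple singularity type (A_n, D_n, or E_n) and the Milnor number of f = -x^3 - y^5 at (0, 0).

The Hessian of f at 0 has rank 0. Corank 2; j^3 = -x^3 is a perfect cube, so E-series; the 5-jet and mu = 8 give E_8.

Type E_{8}, Milnor number mu = 8.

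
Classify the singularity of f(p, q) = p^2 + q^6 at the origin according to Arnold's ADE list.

A_5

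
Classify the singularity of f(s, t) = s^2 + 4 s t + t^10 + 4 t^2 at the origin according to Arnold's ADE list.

The Hessian of f at 0 has rank 1. Corank 1: A-series; mu = 9 gives A_9.

A_9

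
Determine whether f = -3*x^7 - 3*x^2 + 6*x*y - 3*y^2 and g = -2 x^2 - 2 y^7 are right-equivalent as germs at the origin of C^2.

The Hessian of f at 0 has rank 1. Corank 1: A-series; mu = 6 gives A_6. The Hessian of g at 0 has rank 1. Corank 1: A-series; mu = 6 gives A_6. Both have type A_6, hence right-equivalent.

Yes.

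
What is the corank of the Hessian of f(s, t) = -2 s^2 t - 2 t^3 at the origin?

2

Hessian at 0 has rank 0.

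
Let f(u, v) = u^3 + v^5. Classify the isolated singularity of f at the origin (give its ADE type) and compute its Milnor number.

Type E_{8}, Milnor number mu = 8.

The Hessian of f at 0 is [[0, 0], [0, 0]] with rank 0, so corank 2. A Groebner basis of the Jacobian ideal J(f) in C{u,v} is {v^4, u^2}; counting standard monomials gives mu = 8. Corank 2; j^3 = u^3 is a perfect cube, so E-series; the 5-jet and mu = 8 give E_8.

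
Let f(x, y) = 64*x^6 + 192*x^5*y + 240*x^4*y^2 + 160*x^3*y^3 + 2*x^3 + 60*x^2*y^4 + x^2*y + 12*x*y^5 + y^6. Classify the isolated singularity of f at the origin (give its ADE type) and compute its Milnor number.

Type D7, Milnor number mu = 7.

The Hessian of f at 0 has rank 0. Corank 2; j^3 = x^2*(2*x + y) has shape L^2 M (L != M), so D-series; mu = 7 gives D_7.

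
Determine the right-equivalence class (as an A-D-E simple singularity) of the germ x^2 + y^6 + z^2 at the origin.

The Hessian of f at 0 has rank 2. Corank 1: A-series; mu = 5 gives A_5.

A5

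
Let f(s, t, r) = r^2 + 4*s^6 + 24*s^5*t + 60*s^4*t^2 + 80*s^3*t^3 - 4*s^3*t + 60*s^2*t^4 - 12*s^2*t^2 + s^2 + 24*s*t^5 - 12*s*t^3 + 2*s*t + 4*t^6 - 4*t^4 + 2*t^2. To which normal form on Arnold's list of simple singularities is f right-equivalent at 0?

A1

The Hessian of f at 0 is [[2, 2, 0], [2, 4, 0], [0, 0, 2]] with rank 3, so corank 0. A Groebner basis of the Jacobian ideal J(f) in C{s,t,r} is {s, t, r}; counting standard monomials gives mu = 1. Corank 0: nondegenerate Morse point, so A_1.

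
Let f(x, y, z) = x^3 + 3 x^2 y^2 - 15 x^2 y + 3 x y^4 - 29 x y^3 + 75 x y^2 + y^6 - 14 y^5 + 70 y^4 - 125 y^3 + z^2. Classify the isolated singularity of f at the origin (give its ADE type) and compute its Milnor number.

Type E_7, Milnor number mu = 7.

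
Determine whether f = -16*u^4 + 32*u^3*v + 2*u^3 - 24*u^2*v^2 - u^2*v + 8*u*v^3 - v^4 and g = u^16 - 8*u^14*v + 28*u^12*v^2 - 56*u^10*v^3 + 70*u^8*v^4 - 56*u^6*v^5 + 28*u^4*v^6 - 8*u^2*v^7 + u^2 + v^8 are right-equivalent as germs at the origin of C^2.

No.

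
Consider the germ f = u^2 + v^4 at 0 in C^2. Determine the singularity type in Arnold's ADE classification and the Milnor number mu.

The Hessian of f at 0 has rank 1. Corank 1: A-series; mu = 3 gives A_3.

Type A3, Milnor number mu = 3.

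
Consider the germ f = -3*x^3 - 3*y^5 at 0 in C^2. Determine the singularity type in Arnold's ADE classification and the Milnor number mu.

Type E8, Milnor number mu = 8.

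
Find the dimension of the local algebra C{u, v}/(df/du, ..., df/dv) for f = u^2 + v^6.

5

The Hessian of f at 0 has rank 1. Corank 1: A-series; mu = 5 gives A_5.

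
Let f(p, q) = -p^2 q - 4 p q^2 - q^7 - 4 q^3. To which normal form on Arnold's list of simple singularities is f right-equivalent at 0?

The Hessian of f at 0 has rank 0. Corank 2; j^3 = -q*(p + 2*q)^2 has shape L^2 M (L != M), so D-series; mu = 8 gives D_8.

D8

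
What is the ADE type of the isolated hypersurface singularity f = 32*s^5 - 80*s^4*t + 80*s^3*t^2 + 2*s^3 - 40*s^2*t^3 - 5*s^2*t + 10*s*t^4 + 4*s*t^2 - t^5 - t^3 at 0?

The Hessian of f at 0 is [[0, 0], [0, 0]] with rank 0, so corank 2. A Groebner basis of the Jacobian ideal J(f) in C{s,t} is {-s*t/10 + t^4 + t^2/10, s*t^2 - t^3, s^2 - 3*s*t/2 + t^2/2}; counting standard monomials gives mu = 6. Corank 2; j^3 = (s - t)^2*(2*s - t) has shape L^2 M (L != M), so D-series; mu = 6 gives D_6.

D_{6}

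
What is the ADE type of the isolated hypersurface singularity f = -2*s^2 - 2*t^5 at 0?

A4

The Hessian of f at 0 is [[-4, 0], [0, 0]] with rank 1, so corank 1. A Groebner basis of the Jacobian ideal J(f) in C{s,t} is {t^4, s}; counting standard monomials gives mu = 4. Corank 1: A-series; mu = 4 gives A_4.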